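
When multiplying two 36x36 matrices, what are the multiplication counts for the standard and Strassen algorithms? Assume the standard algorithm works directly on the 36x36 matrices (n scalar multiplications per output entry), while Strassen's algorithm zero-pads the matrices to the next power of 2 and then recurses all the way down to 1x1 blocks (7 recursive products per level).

Matrix multiplication for 36x36 matrices:

Strassen's algorithm requires power-of-2 dimensions. Pad 36x36 to 64x64 (next power of 2).

Standard algorithm: 36^3 = 46656 multiplications
Strassen's algorithm: 7^(log2(64)) = 7^6 = 117649 multiplications
Difference: 46656 - 117649 = -70993 (Strassen uses MORE here due to padding overhead — for small or just-over-power-of-2 n, padding can outweigh the per-level savings)

Standard: 46656 multiplications (36^3). Strassen: 117649 multiplications (7^6, after padding to 64x64). Strassen reduces 8 recursive multiplications to 7 at each level.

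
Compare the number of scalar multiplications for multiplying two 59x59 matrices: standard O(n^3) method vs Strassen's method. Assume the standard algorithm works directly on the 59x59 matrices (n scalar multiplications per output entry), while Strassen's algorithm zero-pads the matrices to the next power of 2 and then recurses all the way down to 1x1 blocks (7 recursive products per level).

Matrix multiplication for 59x59 matrices:

Strassen's algorithm requires power-of-2 dimensions. Pad 59x59 to 64x64 (next power of 2).

Standard algorithm: 59^3 = 205379 multiplications
Strassen's algorithm: 7^(log2(64)) = 7^6 = 117649 multiplications
Savings: 205379 - 117649 = 87730 multiplications

Standard: 205379 multiplications (59^3). Strassen: 117649 multiplications (7^6, after padding to 64x64). Strassen reduces 8 recursive multiplications to 7 at each level.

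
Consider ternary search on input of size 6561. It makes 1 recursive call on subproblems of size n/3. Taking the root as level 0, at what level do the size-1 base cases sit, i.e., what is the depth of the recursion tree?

For divide and conquer with division factor 3:

Problem sizes at each level:
Level 0: 6561
Level 1: 2187
Level 2: 729
Level 3: 243
Level 4: 81
Level 5: 27
Level 6: 9
Level 7: 3
Level 8: 1

The root is level 0 and the size-1 base case is level 8 (the tree spans levels 0 through 8, i.e. 9 levels counting the root), so the depth is the number of divisions: log_3(6561) = 8

The recursion tree depth is log_3(6561) = 8. At each level, the problem size is divided by 3, so it takes 8 divisions to reduce to a base case of size 1. The algorithm makes 1 recursive call at each level.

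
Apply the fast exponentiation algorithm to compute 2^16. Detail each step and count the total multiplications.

Computing 2^16 by squaring (build up from 2^1; each line after the first costs one multiplication):

2^1 = 2
2^2 = (2^1)^2 = 2^2 = 4
2^4 = (2^2)^2 = 4^2 = 16
2^8 = (2^4)^2 = 16^2 = 256
2^16 = (2^8)^2 = 256^2 = 65536

Result: 65536
Multiplications needed: 4 (4 lines after 2^1)

2^16 = 65536. Using exponentiation by squaring, this requires 4 multiplications. The key idea: if the exponent is even, square the half-power; if odd, multiply by the base once.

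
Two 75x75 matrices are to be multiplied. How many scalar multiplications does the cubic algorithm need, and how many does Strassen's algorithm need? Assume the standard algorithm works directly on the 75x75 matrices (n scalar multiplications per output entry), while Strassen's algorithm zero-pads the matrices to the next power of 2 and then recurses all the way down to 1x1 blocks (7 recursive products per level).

Matrix multiplication for 75x75 matrices:

Strassen's algorithm requires power-of-2 dimensions. Pad 75x75 to 128x128 (next power of 2).

Standard algorithm: 75^3 = 421875 multiplications
Strassen's algorithm: 7^(log2(128)) = 7^7 = 823543 multiplications
Difference: 421875 - 823543 = -401668 (Strassen uses MORE here due to padding overhead — for small or just-over-power-of-2 n, padding can outweigh the per-level savings)

Standard: 421875 multiplications (75^3). Strassen: 823543 multiplications (7^7, after padding to 128x128). Strassen reduces 8 recursive multiplications to 7 at each level.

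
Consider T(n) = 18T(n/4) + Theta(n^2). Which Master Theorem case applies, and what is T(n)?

Master Theorem for T(n) = 18T(n/4) + O(n^2):

a = 18, b = 4, c = 2
log_b(a) = log_4(18) = 2.0850

Case 1: c = 2 < log_4(18) = 2.0850
T(n) = O(n^(log_4 18))

For T(n) = 18T(n/4) + O(n^2): log_4(18) = 2.0850. This is Case 1 of the Master Theorem (c < log_b(a), work dominated by leaves), giving O(n^(log_4 18)).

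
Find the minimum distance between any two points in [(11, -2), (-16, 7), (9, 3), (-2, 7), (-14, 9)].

Computing all pairwise distances among 5 points:

d((11, -2), (-16, 7)) = 28.4605
d((11, -2), (9, 3)) = 5.3852
d((11, -2), (-2, 7)) = 15.8114
d((11, -2), (-14, 9)) = 27.313
d((-16, 7), (9, 3)) = 25.318
d((-16, 7), (-2, 7)) = 14.0
d((-16, 7), (-14, 9)) = 2.8284 <-- minimum
d((9, 3), (-2, 7)) = 11.7047
d((9, 3), (-14, 9)) = 23.7697
d((-2, 7), (-14, 9)) = 12.1655

Closest pair: (-16, 7) and (-14, 9) with distance 2.8284

The closest pair is (-16, 7) and (-14, 9) with Euclidean distance 2.8284. For 5 points, brute-force pairwise comparison is shown above. For large n, the divide-and-conquer algorithm (sort by x, recurse on halves, check the dividing strip) achieves O(n log n).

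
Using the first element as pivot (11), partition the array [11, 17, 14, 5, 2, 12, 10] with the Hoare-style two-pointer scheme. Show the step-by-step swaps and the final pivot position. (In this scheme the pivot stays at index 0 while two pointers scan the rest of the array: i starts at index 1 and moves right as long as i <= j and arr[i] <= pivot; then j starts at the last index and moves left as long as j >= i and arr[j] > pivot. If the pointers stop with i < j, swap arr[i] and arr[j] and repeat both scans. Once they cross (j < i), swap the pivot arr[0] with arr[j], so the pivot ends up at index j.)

Hoare-style two-pointer partition with pivot = 11:

Initial array: [11, 17, 14, 5, 2, 12, 10]

Pointers start at i = 1, j = 6.
i stops at index 1 (arr[1]=17 > 11), j stops at index 6 (arr[6]=10 <= 11): swap arr[1] and arr[6], array becomes [11, 10, 14, 5, 2, 12, 17]
i stops at index 2 (arr[2]=14 > 11), j stops at index 4 (arr[4]=2 <= 11): swap arr[2] and arr[4], array becomes [11, 10, 2, 5, 14, 12, 17]
i ends at 4, j ends at 3: the pointers have crossed (j < i), so scanning stops.

Swap pivot arr[0] with arr[3] to place pivot at position 3: [5, 10, 2, 11, 14, 12, 17]
Pivot position: 3

After partitioning with pivot 11, the array becomes [5, 10, 2, 11, 14, 12, 17]. The pivot is placed at index 3. All elements to the left of the pivot are <= 11, and all elements to the right are > 11.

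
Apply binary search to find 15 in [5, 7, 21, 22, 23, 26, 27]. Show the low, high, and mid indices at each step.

Binary search for 15 in [5, 7, 21, 22, 23, 26, 27]:

lo=0, hi=6, mid=3, arr[mid]=22 -> 22 > 15, search left half
lo=0, hi=2, mid=1, arr[mid]=7 -> 7 < 15, search right half
lo=2, hi=2, mid=2, arr[mid]=21 -> 21 > 15, search left half
lo=2 > hi=1, target 15 not found

Binary search determines that 15 is not in the array after 3 comparisons. The search space was exhausted without finding the target.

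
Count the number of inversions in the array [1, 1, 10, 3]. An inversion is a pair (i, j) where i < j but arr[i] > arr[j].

Finding inversions in [1, 1, 10, 3]:

(2, 3): arr[2]=10 > arr[3]=3

Total inversions: 1

The array has 1 inversion(s): (2,3). Each pair (i,j) satisfies i < j and arr[i] > arr[j].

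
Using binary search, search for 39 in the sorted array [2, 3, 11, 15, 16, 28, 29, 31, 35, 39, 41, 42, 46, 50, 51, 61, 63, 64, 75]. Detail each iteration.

Binary search for 39 in [2, 3, 11, 15, 16, 28, 29, 31, 35, 39, 41, 42, 46, 50, 51, 61, 63, 64, 75]:

lo=0, hi=18, mid=9, arr[mid]=39 -> Found target at index 9!

Binary search finds 39 at index 9 after 1 comparisons. The search repeatedly halves the search space by comparing with the middle element.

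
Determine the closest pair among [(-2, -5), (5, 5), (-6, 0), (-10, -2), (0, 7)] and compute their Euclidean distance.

Computing all pairwise distances among 5 points:

d((-2, -5), (5, 5)) = 12.2066
d((-2, -5), (-6, 0)) = 6.4031
d((-2, -5), (-10, -2)) = 8.544
d((-2, -5), (0, 7)) = 12.1655
d((5, 5), (-6, 0)) = 12.083
d((5, 5), (-10, -2)) = 16.5529
d((5, 5), (0, 7)) = 5.3852
d((-6, 0), (-10, -2)) = 4.4721 <-- minimum
d((-6, 0), (0, 7)) = 9.2195
d((-10, -2), (0, 7)) = 13.4536

Closest pair: (-6, 0) and (-10, -2) with distance 4.4721

The closest pair is (-6, 0) and (-10, -2) with Euclidean distance 4.4721. For 5 points, brute-force pairwise comparison is shown above. For large n, the divide-and-conquer algorithm (sort by x, recurse on halves, check the dividing strip) achieves O(n log n).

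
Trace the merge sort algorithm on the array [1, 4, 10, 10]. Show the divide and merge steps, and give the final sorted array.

Merge sort trace:

Split: [1, 4, 10, 10] -> [1, 4] and [10, 10]
  Split: [1, 4] -> [1] and [4]
  Merge: [1] + [4] -> [1, 4]
  Split: [10, 10] -> [10] and [10]
  Merge: [10] + [10] -> [10, 10]
Merge: [1, 4] + [10, 10] -> [1, 4, 10, 10]

Final sorted array: [1, 4, 10, 10]

The merge sort proceeds by recursively splitting the array and merging sorted halves.
After all merges, the sorted array is [1, 4, 10, 10].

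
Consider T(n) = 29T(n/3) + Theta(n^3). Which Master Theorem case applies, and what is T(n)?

Master Theorem for T(n) = 29T(n/3) + O(n^3):

a = 29, b = 3, c = 3
log_b(a) = log_3(29) = 3.0650

Case 1: c = 3 < log_3(29) = 3.0650
T(n) = O(n^(log_3 29))

For T(n) = 29T(n/3) + O(n^3): log_3(29) = 3.0650. This is Case 1 of the Master Theorem (c < log_b(a), work dominated by leaves), giving O(n^(log_3 29)).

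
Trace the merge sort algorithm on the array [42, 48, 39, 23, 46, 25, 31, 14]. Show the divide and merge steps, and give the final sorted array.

Merge sort trace:

Split: [42, 48, 39, 23, 46, 25, 31, 14] -> [42, 48, 39, 23] and [46, 25, 31, 14]
  Split: [42, 48, 39, 23] -> [42, 48] and [39, 23]
    Split: [42, 48] -> [42] and [48]
    Merge: [42] + [48] -> [42, 48]
    Split: [39, 23] -> [39] and [23]
    Merge: [39] + [23] -> [23, 39]
  Merge: [42, 48] + [23, 39] -> [23, 39, 42, 48]
  Split: [46, 25, 31, 14] -> [46, 25] and [31, 14]
    Split: [46, 25] -> [46] and [25]
    Merge: [46] + [25] -> [25, 46]
    Split: [31, 14] -> [31] and [14]
    Merge: [31] + [14] -> [14, 31]
  Merge: [25, 46] + [14, 31] -> [14, 25, 31, 46]
Merge: [23, 39, 42, 48] + [14, 25, 31, 46] -> [14, 23, 25, 31, 39, 42, 46, 48]

Final sorted array: [14, 23, 25, 31, 39, 42, 46, 48]

The merge sort proceeds by recursively splitting the array and merging sorted halves.
After all merges, the sorted array is [14, 23, 25, 31, 39, 42, 46, 48].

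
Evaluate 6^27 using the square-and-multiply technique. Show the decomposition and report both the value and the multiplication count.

Computing 6^27 by squaring (build up from 6^1; each line after the first costs one multiplication):

6^1 = 6
6^2 = (6^1)^2 = 6^2 = 36
6^3 = 6 * 6^2 = 6 * 36 = 216
6^6 = (6^3)^2 = 216^2 = 46656
6^12 = (6^6)^2 = 46656^2 = 2176782336
6^13 = 6 * 6^12 = 6 * 2176782336 = 13060694016
6^26 = (6^13)^2 = 13060694016^2 = 170581728179578208256
6^27 = 6 * 6^26 = 6 * 170581728179578208256 = 1023490369077469249536

Result: 1023490369077469249536
Multiplications needed: 7 (7 lines after 6^1)

6^27 = 1023490369077469249536. Using exponentiation by squaring, this requires 7 multiplications. The key idea: if the exponent is even, square the half-power; if odd, multiply by the base once.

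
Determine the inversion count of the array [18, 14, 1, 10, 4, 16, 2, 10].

Finding inversions in [18, 14, 1, 10, 4, 16, 2, 10]:

(0, 1): arr[0]=18 > arr[1]=14
(0, 2): arr[0]=18 > arr[2]=1
(0, 3): arr[0]=18 > arr[3]=10
(0, 4): arr[0]=18 > arr[4]=4
(0, 5): arr[0]=18 > arr[5]=16
(0, 6): arr[0]=18 > arr[6]=2
(0, 7): arr[0]=18 > arr[7]=10
(1, 2): arr[1]=14 > arr[2]=1
(1, 3): arr[1]=14 > arr[3]=10
(1, 4): arr[1]=14 > arr[4]=4
(1, 6): arr[1]=14 > arr[6]=2
(1, 7): arr[1]=14 > arr[7]=10
(3, 4): arr[3]=10 > arr[4]=4
(3, 6): arr[3]=10 > arr[6]=2
(4, 6): arr[4]=4 > arr[6]=2
(5, 6): arr[5]=16 > arr[6]=2
(5, 7): arr[5]=16 > arr[7]=10

Total inversions: 17

The array has 17 inversion(s): (0,1), (0,2), (0,3), (0,4), (0,5), (0,6), (0,7), (1,2), (1,3), (1,4), (1,6), (1,7), (3,4), (3,6), (4,6), (5,6), (5,7). Each pair (i,j) satisfies i < j and arr[i] > arr[j].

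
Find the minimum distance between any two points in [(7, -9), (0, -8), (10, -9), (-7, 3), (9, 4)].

Computing all pairwise distances among 5 points:

d((7, -9), (0, -8)) = 7.0711
d((7, -9), (10, -9)) = 3.0 <-- minimum
d((7, -9), (-7, 3)) = 18.4391
d((7, -9), (9, 4)) = 13.1529
d((0, -8), (10, -9)) = 10.0499
d((0, -8), (-7, 3)) = 13.0384
d((0, -8), (9, 4)) = 15.0
d((10, -9), (-7, 3)) = 20.8087
d((10, -9), (9, 4)) = 13.0384
d((-7, 3), (9, 4)) = 16.0312

Closest pair: (7, -9) and (10, -9) with distance 3.0

The closest pair is (7, -9) and (10, -9) with Euclidean distance 3.0. For 5 points, brute-force pairwise comparison is shown above. For large n, the divide-and-conquer algorithm (sort by x, recurse on halves, check the dividing strip) achieves O(n log n).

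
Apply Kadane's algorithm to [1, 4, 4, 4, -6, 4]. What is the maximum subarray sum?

Using Kadane's algorithm on [1, 4, 4, 4, -6, 4]:

Scanning through the array:
Position 1 (value 4): max_ending_here = 5, max_so_far = 5
Position 2 (value 4): max_ending_here = 9, max_so_far = 9
Position 3 (value 4): max_ending_here = 13, max_so_far = 13
Position 4 (value -6): max_ending_here = 7, max_so_far = 13
Position 5 (value 4): max_ending_here = 11, max_so_far = 13

Maximum subarray: [1, 4, 4, 4]
Maximum sum: 13

The maximum subarray is [1, 4, 4, 4] with sum 13. This subarray runs from index 0 to index 3.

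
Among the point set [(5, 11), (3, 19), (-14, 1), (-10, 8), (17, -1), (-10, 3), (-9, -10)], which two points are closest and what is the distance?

Computing all pairwise distances among 7 points:

d((5, 11), (3, 19)) = 8.2462
d((5, 11), (-14, 1)) = 21.4709
d((5, 11), (-10, 8)) = 15.2971
d((5, 11), (17, -1)) = 16.9706
d((5, 11), (-10, 3)) = 17.0
d((5, 11), (-9, -10)) = 25.2389
d((3, 19), (-14, 1)) = 24.7588
d((3, 19), (-10, 8)) = 17.0294
d((3, 19), (17, -1)) = 24.4131
d((3, 19), (-10, 3)) = 20.6155
d((3, 19), (-9, -10)) = 31.3847
d((-14, 1), (-10, 8)) = 8.0623
d((-14, 1), (17, -1)) = 31.0644
d((-14, 1), (-10, 3)) = 4.4721 <-- minimum
d((-14, 1), (-9, -10)) = 12.083
d((-10, 8), (17, -1)) = 28.4605
d((-10, 8), (-10, 3)) = 5.0
d((-10, 8), (-9, -10)) = 18.0278
d((17, -1), (-10, 3)) = 27.2947
d((17, -1), (-9, -10)) = 27.5136
d((-10, 3), (-9, -10)) = 13.0384

Closest pair: (-14, 1) and (-10, 3) with distance 4.4721

The closest pair is (-14, 1) and (-10, 3) with Euclidean distance 4.4721. For 7 points, brute-force pairwise comparison is shown above. For large n, the divide-and-conquer algorithm (sort by x, recurse on halves, check the dividing strip) achieves O(n log n).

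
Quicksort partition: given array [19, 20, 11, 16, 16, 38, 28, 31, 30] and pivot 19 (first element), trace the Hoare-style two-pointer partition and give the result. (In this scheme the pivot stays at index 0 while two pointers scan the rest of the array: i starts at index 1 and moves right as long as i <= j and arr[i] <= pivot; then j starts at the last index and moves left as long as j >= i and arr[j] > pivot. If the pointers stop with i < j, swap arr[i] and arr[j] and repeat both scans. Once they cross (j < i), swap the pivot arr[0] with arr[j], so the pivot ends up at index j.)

Hoare-style two-pointer partition with pivot = 19:

Initial array: [19, 20, 11, 16, 16, 38, 28, 31, 30]

Pointers start at i = 1, j = 8.
i stops at index 1 (arr[1]=20 > 19), j stops at index 4 (arr[4]=16 <= 19): swap arr[1] and arr[4], array becomes [19, 16, 11, 16, 20, 38, 28, 31, 30]
i ends at 4, j ends at 3: the pointers have crossed (j < i), so scanning stops.

Swap pivot arr[0] with arr[3] to place pivot at position 3: [16, 16, 11, 19, 20, 38, 28, 31, 30]
Pivot position: 3

After partitioning with pivot 19, the array becomes [16, 16, 11, 19, 20, 38, 28, 31, 30]. The pivot is placed at index 3. All elements to the left of the pivot are <= 19, and all elements to the right are > 19.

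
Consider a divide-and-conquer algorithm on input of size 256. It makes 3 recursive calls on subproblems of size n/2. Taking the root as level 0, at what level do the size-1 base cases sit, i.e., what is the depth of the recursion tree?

For divide and conquer with division factor 2:

Problem sizes at each level:
Level 0: 256
Level 1: 128
Level 2: 64
Level 3: 32
Level 4: 16
Level 5: 8
Level 6: 4
Level 7: 2
Level 8: 1

The root is level 0 and the size-1 base case is level 8 (the tree spans levels 0 through 8, i.e. 9 levels counting the root), so the depth is the number of divisions: log_2(256) = 8

The recursion tree depth is log_2(256) = 8. At each level, the problem size is divided by 2, so it takes 8 divisions to reduce to a base case of size 1. The algorithm makes 3 recursive calls at each level.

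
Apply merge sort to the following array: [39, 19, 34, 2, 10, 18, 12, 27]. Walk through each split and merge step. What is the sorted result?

Merge sort trace:

Split: [39, 19, 34, 2, 10, 18, 12, 27] -> [39, 19, 34, 2] and [10, 18, 12, 27]
  Split: [39, 19, 34, 2] -> [39, 19] and [34, 2]
    Split: [39, 19] -> [39] and [19]
    Merge: [39] + [19] -> [19, 39]
    Split: [34, 2] -> [34] and [2]
    Merge: [34] + [2] -> [2, 34]
  Merge: [19, 39] + [2, 34] -> [2, 19, 34, 39]
  Split: [10, 18, 12, 27] -> [10, 18] and [12, 27]
    Split: [10, 18] -> [10] and [18]
    Merge: [10] + [18] -> [10, 18]
    Split: [12, 27] -> [12] and [27]
    Merge: [12] + [27] -> [12, 27]
  Merge: [10, 18] + [12, 27] -> [10, 12, 18, 27]
Merge: [2, 19, 34, 39] + [10, 12, 18, 27] -> [2, 10, 12, 18, 19, 27, 34, 39]

Final sorted array: [2, 10, 12, 18, 19, 27, 34, 39]

The merge sort proceeds by recursively splitting the array and merging sorted halves.
After all merges, the sorted array is [2, 10, 12, 18, 19, 27, 34, 39].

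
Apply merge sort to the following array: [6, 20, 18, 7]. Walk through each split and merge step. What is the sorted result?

Merge sort trace:

Split: [6, 20, 18, 7] -> [6, 20] and [18, 7]
  Split: [6, 20] -> [6] and [20]
  Merge: [6] + [20] -> [6, 20]
  Split: [18, 7] -> [18] and [7]
  Merge: [18] + [7] -> [7, 18]
Merge: [6, 20] + [7, 18] -> [6, 7, 18, 20]

Final sorted array: [6, 7, 18, 20]

The merge sort proceeds by recursively splitting the array and merging sorted halves.
After all merges, the sorted array is [6, 7, 18, 20].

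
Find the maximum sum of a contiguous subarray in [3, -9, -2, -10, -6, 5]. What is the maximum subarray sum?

Using Kadane's algorithm on [3, -9, -2, -10, -6, 5]:

Scanning through the array:
Position 1 (value -9): max_ending_here = -6, max_so_far = 3
Position 2 (value -2): max_ending_here = -2, max_so_far = 3
Position 3 (value -10): max_ending_here = -10, max_so_far = 3
Position 4 (value -6): max_ending_here = -6, max_so_far = 3
Position 5 (value 5): max_ending_here = 5, max_so_far = 5

Maximum subarray: [5]
Maximum sum: 5

The maximum subarray is [5] with sum 5. This subarray runs from index 5 to index 5.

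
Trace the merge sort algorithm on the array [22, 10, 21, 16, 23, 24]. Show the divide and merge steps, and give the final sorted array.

Merge sort trace:

Split: [22, 10, 21, 16, 23, 24] -> [22, 10, 21] and [16, 23, 24]
  Split: [22, 10, 21] -> [22] and [10, 21]
    Split: [10, 21] -> [10] and [21]
    Merge: [10] + [21] -> [10, 21]
  Merge: [22] + [10, 21] -> [10, 21, 22]
  Split: [16, 23, 24] -> [16] and [23, 24]
    Split: [23, 24] -> [23] and [24]
    Merge: [23] + [24] -> [23, 24]
  Merge: [16] + [23, 24] -> [16, 23, 24]
Merge: [10, 21, 22] + [16, 23, 24] -> [10, 16, 21, 22, 23, 24]

Final sorted array: [10, 16, 21, 22, 23, 24]

The merge sort proceeds by recursively splitting the array and merging sorted halves.
After all merges, the sorted array is [10, 16, 21, 22, 23, 24].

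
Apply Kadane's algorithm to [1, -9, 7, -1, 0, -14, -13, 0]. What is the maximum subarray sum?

Using Kadane's algorithm on [1, -9, 7, -1, 0, -14, -13, 0]:

Scanning through the array:
Position 1 (value -9): max_ending_here = -8, max_so_far = 1
Position 2 (value 7): max_ending_here = 7, max_so_far = 7
Position 3 (value -1): max_ending_here = 6, max_so_far = 7
Position 4 (value 0): max_ending_here = 6, max_so_far = 7
Position 5 (value -14): max_ending_here = -8, max_so_far = 7
Position 6 (value -13): max_ending_here = -13, max_so_far = 7
Position 7 (value 0): max_ending_here = 0, max_so_far = 7

Maximum subarray: [7]
Maximum sum: 7

The maximum subarray is [7] with sum 7. This subarray runs from index 2 to index 2.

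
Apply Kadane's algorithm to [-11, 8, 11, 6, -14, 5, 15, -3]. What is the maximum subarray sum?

Using Kadane's algorithm on [-11, 8, 11, 6, -14, 5, 15, -3]:

Scanning through the array:
Position 1 (value 8): max_ending_here = 8, max_so_far = 8
Position 2 (value 11): max_ending_here = 19, max_so_far = 19
Position 3 (value 6): max_ending_here = 25, max_so_far = 25
Position 4 (value -14): max_ending_here = 11, max_so_far = 25
Position 5 (value 5): max_ending_here = 16, max_so_far = 25
Position 6 (value 15): max_ending_here = 31, max_so_far = 31
Position 7 (value -3): max_ending_here = 28, max_so_far = 31

Maximum subarray: [8, 11, 6, -14, 5, 15]
Maximum sum: 31

The maximum subarray is [8, 11, 6, -14, 5, 15] with sum 31. This subarray runs from index 1 to index 6.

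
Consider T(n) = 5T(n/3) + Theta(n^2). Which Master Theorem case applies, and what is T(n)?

Master Theorem for T(n) = 5T(n/3) + O(n^2):

a = 5, b = 3, c = 2
log_b(a) = log_3(5) = 1.4650

Case 3: c = 2 > log_3(5) = 1.4650
T(n) = O(n^2) = O(n^2)

For T(n) = 5T(n/3) + O(n^2): log_3(5) = 1.4650. This is Case 3 of the Master Theorem (c > log_b(a), work dominated by root), giving O(n^2).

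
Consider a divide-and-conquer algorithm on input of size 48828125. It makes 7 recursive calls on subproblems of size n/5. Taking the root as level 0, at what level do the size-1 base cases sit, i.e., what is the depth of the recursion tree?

For divide and conquer with division factor 5:

Problem sizes at each level:
Level 0: 48828125
Level 1: 9765625
Level 2: 1953125
Level 3: 390625
Level 4: 78125
Level 5: 15625
Level 6: 3125
Level 7: 625
Level 8: 125
Level 9: 25
Level 10: 5
Level 11: 1

The root is level 0 and the size-1 base case is level 11 (the tree spans levels 0 through 11, i.e. 12 levels counting the root), so the depth is the number of divisions: log_5(48828125) = 11

The recursion tree depth is log_5(48828125) = 11. At each level, the problem size is divided by 5, so it takes 11 divisions to reduce to a base case of size 1. The algorithm makes 7 recursive calls at each level.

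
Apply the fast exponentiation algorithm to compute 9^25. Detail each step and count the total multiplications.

Computing 9^25 by squaring (build up from 9^1; each line after the first costs one multiplication):

9^1 = 9
9^2 = (9^1)^2 = 9^2 = 81
9^3 = 9 * 9^2 = 9 * 81 = 729
9^6 = (9^3)^2 = 729^2 = 531441
9^12 = (9^6)^2 = 531441^2 = 282429536481
9^24 = (9^12)^2 = 282429536481^2 = 79766443076872509863361
9^25 = 9 * 9^24 = 9 * 79766443076872509863361 = 717897987691852588770249

Result: 717897987691852588770249
Multiplications needed: 6 (6 lines after 9^1)

9^25 = 717897987691852588770249. Using exponentiation by squaring, this requires 6 multiplications. The key idea: if the exponent is even, square the half-power; if odd, multiply by the base once.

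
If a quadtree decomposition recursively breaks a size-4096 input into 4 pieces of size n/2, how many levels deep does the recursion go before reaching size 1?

For divide and conquer with division factor 2:

Problem sizes at each level:
Level 0: 4096
Level 1: 2048
Level 2: 1024
Level 3: 512
Level 4: 256
Level 5: 128
Level 6: 64
Level 7: 32
Level 8: 16
Level 9: 8
Level 10: 4
Level 11: 2
Level 12: 1

The root is level 0 and the size-1 base case is level 12 (the tree spans levels 0 through 12, i.e. 13 levels counting the root), so the depth is the number of divisions: log_2(4096) = 12

The recursion tree depth is log_2(4096) = 12. At each level, the problem size is divided by 2, so it takes 12 divisions to reduce to a base case of size 1. The algorithm makes 4 recursive calls at each level.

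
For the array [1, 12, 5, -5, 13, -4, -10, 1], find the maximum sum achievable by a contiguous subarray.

Using Kadane's algorithm on [1, 12, 5, -5, 13, -4, -10, 1]:

Scanning through the array:
Position 1 (value 12): max_ending_here = 13, max_so_far = 13
Position 2 (value 5): max_ending_here = 18, max_so_far = 18
Position 3 (value -5): max_ending_here = 13, max_so_far = 18
Position 4 (value 13): max_ending_here = 26, max_so_far = 26
Position 5 (value -4): max_ending_here = 22, max_so_far = 26
Position 6 (value -10): max_ending_here = 12, max_so_far = 26
Position 7 (value 1): max_ending_here = 13, max_so_far = 26

Maximum subarray: [1, 12, 5, -5, 13]
Maximum sum: 26

The maximum subarray is [1, 12, 5, -5, 13] with sum 26. This subarray runs from index 0 to index 4.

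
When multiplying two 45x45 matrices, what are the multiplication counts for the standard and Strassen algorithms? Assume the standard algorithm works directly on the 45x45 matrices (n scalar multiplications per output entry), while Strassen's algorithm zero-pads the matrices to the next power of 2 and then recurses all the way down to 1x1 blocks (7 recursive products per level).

Matrix multiplication for 45x45 matrices:

Strassen's algorithm requires power-of-2 dimensions. Pad 45x45 to 64x64 (next power of 2).

Standard algorithm: 45^3 = 91125 multiplications
Strassen's algorithm: 7^(log2(64)) = 7^6 = 117649 multiplications
Difference: 91125 - 117649 = -26524 (Strassen uses MORE here due to padding overhead — for small or just-over-power-of-2 n, padding can outweigh the per-level savings)

Standard: 91125 multiplications (45^3). Strassen: 117649 multiplications (7^6, after padding to 64x64). Strassen reduces 8 recursive multiplications to 7 at each level.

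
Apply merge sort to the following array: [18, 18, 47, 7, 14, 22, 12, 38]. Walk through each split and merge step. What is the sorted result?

Merge sort trace:

Split: [18, 18, 47, 7, 14, 22, 12, 38] -> [18, 18, 47, 7] and [14, 22, 12, 38]
  Split: [18, 18, 47, 7] -> [18, 18] and [47, 7]
    Split: [18, 18] -> [18] and [18]
    Merge: [18] + [18] -> [18, 18]
    Split: [47, 7] -> [47] and [7]
    Merge: [47] + [7] -> [7, 47]
  Merge: [18, 18] + [7, 47] -> [7, 18, 18, 47]
  Split: [14, 22, 12, 38] -> [14, 22] and [12, 38]
    Split: [14, 22] -> [14] and [22]
    Merge: [14] + [22] -> [14, 22]
    Split: [12, 38] -> [12] and [38]
    Merge: [12] + [38] -> [12, 38]
  Merge: [14, 22] + [12, 38] -> [12, 14, 22, 38]
Merge: [7, 18, 18, 47] + [12, 14, 22, 38] -> [7, 12, 14, 18, 18, 22, 38, 47]

Final sorted array: [7, 12, 14, 18, 18, 22, 38, 47]

The merge sort proceeds by recursively splitting the array and merging sorted halves.
After all merges, the sorted array is [7, 12, 14, 18, 18, 22, 38, 47].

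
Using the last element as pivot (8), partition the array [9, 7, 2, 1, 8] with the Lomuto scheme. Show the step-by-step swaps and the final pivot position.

Lomuto partition with pivot = 8:

Initial array: [9, 7, 2, 1, 8]

arr[0]=9 > 8: no swap
arr[1]=7 <= 8: swap with position 0, array becomes [7, 9, 2, 1, 8]
arr[2]=2 <= 8: swap with position 1, array becomes [7, 2, 9, 1, 8]
arr[3]=1 <= 8: swap with position 2, array becomes [7, 2, 1, 9, 8]

Place pivot at position 3: [7, 2, 1, 8, 9]
Pivot position: 3

After partitioning with pivot 8, the array becomes [7, 2, 1, 8, 9]. The pivot is placed at index 3. All elements to the left of the pivot are <= 8, and all elements to the right are > 8.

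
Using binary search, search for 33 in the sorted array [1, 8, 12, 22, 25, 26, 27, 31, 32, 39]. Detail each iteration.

Binary search for 33 in [1, 8, 12, 22, 25, 26, 27, 31, 32, 39]:

lo=0, hi=9, mid=4, arr[mid]=25 -> 25 < 33, search right half
lo=5, hi=9, mid=7, arr[mid]=31 -> 31 < 33, search right half
lo=8, hi=9, mid=8, arr[mid]=32 -> 32 < 33, search right half
lo=9, hi=9, mid=9, arr[mid]=39 -> 39 > 33, search left half
lo=9 > hi=8, target 33 not found

Binary search determines that 33 is not in the array after 4 comparisons. The search space was exhausted without finding the target.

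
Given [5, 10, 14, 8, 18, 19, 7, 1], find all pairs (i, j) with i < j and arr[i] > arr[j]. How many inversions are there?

Finding inversions in [5, 10, 14, 8, 18, 19, 7, 1]:

(0, 7): arr[0]=5 > arr[7]=1
(1, 3): arr[1]=10 > arr[3]=8
(1, 6): arr[1]=10 > arr[6]=7
(1, 7): arr[1]=10 > arr[7]=1
(2, 3): arr[2]=14 > arr[3]=8
(2, 6): arr[2]=14 > arr[6]=7
(2, 7): arr[2]=14 > arr[7]=1
(3, 6): arr[3]=8 > arr[6]=7
(3, 7): arr[3]=8 > arr[7]=1
(4, 6): arr[4]=18 > arr[6]=7
(4, 7): arr[4]=18 > arr[7]=1
(5, 6): arr[5]=19 > arr[6]=7
(5, 7): arr[5]=19 > arr[7]=1
(6, 7): arr[6]=7 > arr[7]=1

Total inversions: 14

The array has 14 inversion(s): (0,7), (1,3), (1,6), (1,7), (2,3), (2,6), (2,7), (3,6), (3,7), (4,6), (4,7), (5,6), (5,7), (6,7). Each pair (i,j) satisfies i < j and arr[i] > arr[j].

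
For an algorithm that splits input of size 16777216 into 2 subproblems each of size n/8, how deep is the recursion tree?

For divide and conquer with division factor 8:

Problem sizes at each level:
Level 0: 16777216
Level 1: 2097152
Level 2: 262144
Level 3: 32768
Level 4: 4096
Level 5: 512
Level 6: 64
Level 7: 8
Level 8: 1

The root is level 0 and the size-1 base case is level 8 (the tree spans levels 0 through 8, i.e. 9 levels counting the root), so the depth is the number of divisions: log_8(16777216) = 8

The recursion tree depth is log_8(16777216) = 8. At each level, the problem size is divided by 8, so it takes 8 divisions to reduce to a base case of size 1. The algorithm makes 2 recursive calls at each level.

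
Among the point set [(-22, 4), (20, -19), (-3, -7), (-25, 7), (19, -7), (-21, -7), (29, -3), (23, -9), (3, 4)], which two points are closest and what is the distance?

Computing all pairwise distances among 9 points:

d((-22, 4), (20, -19)) = 47.8853
d((-22, 4), (-3, -7)) = 21.9545
d((-22, 4), (-25, 7)) = 4.2426 <-- minimum
d((-22, 4), (19, -7)) = 42.45
d((-22, 4), (-21, -7)) = 11.0454
d((-22, 4), (29, -3)) = 51.4782
d((-22, 4), (23, -9)) = 46.8402
d((-22, 4), (3, 4)) = 25.0
d((20, -19), (-3, -7)) = 25.9422
d((20, -19), (-25, 7)) = 51.9711
d((20, -19), (19, -7)) = 12.0416
d((20, -19), (-21, -7)) = 42.72
d((20, -19), (29, -3)) = 18.3576
d((20, -19), (23, -9)) = 10.4403
d((20, -19), (3, 4)) = 28.6007
d((-3, -7), (-25, 7)) = 26.0768
d((-3, -7), (19, -7)) = 22.0
d((-3, -7), (-21, -7)) = 18.0
d((-3, -7), (29, -3)) = 32.249
d((-3, -7), (23, -9)) = 26.0768
d((-3, -7), (3, 4)) = 12.53
d((-25, 7), (19, -7)) = 46.1736
d((-25, 7), (-21, -7)) = 14.5602
d((-25, 7), (29, -3)) = 54.9181
d((-25, 7), (23, -9)) = 50.5964
d((-25, 7), (3, 4)) = 28.1603
d((19, -7), (-21, -7)) = 40.0
d((19, -7), (29, -3)) = 10.7703
d((19, -7), (23, -9)) = 4.4721
d((19, -7), (3, 4)) = 19.4165
d((-21, -7), (29, -3)) = 50.1597
d((-21, -7), (23, -9)) = 44.0454
d((-21, -7), (3, 4)) = 26.4008
d((29, -3), (23, -9)) = 8.4853
d((29, -3), (3, 4)) = 26.9258
d((23, -9), (3, 4)) = 23.8537

Closest pair: (-22, 4) and (-25, 7) with distance 4.2426

The closest pair is (-22, 4) and (-25, 7) with Euclidean distance 4.2426. For 9 points, brute-force pairwise comparison is shown above. For large n, the divide-and-conquer algorithm (sort by x, recurse on halves, check the dividing strip) achieves O(n log n).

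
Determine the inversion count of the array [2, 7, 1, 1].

Finding inversions in [2, 7, 1, 1]:

(0, 2): arr[0]=2 > arr[2]=1
(0, 3): arr[0]=2 > arr[3]=1
(1, 2): arr[1]=7 > arr[2]=1
(1, 3): arr[1]=7 > arr[3]=1

Total inversions: 4

The array has 4 inversion(s): (0,2), (0,3), (1,2), (1,3). Each pair (i,j) satisfies i < j and arr[i] > arr[j].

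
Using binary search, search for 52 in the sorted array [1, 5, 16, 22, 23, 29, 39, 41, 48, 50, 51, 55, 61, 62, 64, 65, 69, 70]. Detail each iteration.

Binary search for 52 in [1, 5, 16, 22, 23, 29, 39, 41, 48, 50, 51, 55, 61, 62, 64, 65, 69, 70]:

lo=0, hi=17, mid=8, arr[mid]=48 -> 48 < 52, search right half
lo=9, hi=17, mid=13, arr[mid]=62 -> 62 > 52, search left half
lo=9, hi=12, mid=10, arr[mid]=51 -> 51 < 52, search right half
lo=11, hi=12, mid=11, arr[mid]=55 -> 55 > 52, search left half
lo=11 > hi=10, target 52 not found

Binary search determines that 52 is not in the array after 4 comparisons. The search space was exhausted without finding the target.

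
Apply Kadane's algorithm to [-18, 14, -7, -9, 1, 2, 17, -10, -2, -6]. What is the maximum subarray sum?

Using Kadane's algorithm on [-18, 14, -7, -9, 1, 2, 17, -10, -2, -6]:

Scanning through the array:
Position 1 (value 14): max_ending_here = 14, max_so_far = 14
Position 2 (value -7): max_ending_here = 7, max_so_far = 14
Position 3 (value -9): max_ending_here = -2, max_so_far = 14
Position 4 (value 1): max_ending_here = 1, max_so_far = 14
Position 5 (value 2): max_ending_here = 3, max_so_far = 14
Position 6 (value 17): max_ending_here = 20, max_so_far = 20
Position 7 (value -10): max_ending_here = 10, max_so_far = 20
Position 8 (value -2): max_ending_here = 8, max_so_far = 20
Position 9 (value -6): max_ending_here = 2, max_so_far = 20

Maximum subarray: [1, 2, 17]
Maximum sum: 20

The maximum subarray is [1, 2, 17] with sum 20. This subarray runs from index 4 to index 6.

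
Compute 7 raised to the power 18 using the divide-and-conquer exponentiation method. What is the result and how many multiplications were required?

Computing 7^18 by squaring (build up from 7^1; each line after the first costs one multiplication):

7^1 = 7
7^2 = (7^1)^2 = 7^2 = 49
7^4 = (7^2)^2 = 49^2 = 2401
7^8 = (7^4)^2 = 2401^2 = 5764801
7^9 = 7 * 7^8 = 7 * 5764801 = 40353607
7^18 = (7^9)^2 = 40353607^2 = 1628413597910449

Result: 1628413597910449
Multiplications needed: 5 (5 lines after 7^1)

7^18 = 1628413597910449. Using exponentiation by squaring, this requires 5 multiplications. The key idea: if the exponent is even, square the half-power; if odd, multiply by the base once.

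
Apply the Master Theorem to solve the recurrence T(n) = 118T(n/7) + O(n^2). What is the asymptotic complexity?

Master Theorem for T(n) = 118T(n/7) + O(n^2):

a = 118, b = 7, c = 2
log_b(a) = log_7(118) = 2.4516

Case 1: c = 2 < log_7(118) = 2.4516
T(n) = O(n^(log_7 118))

For T(n) = 118T(n/7) + O(n^2): log_7(118) = 2.4516. This is Case 1 of the Master Theorem (c < log_b(a), work dominated by leaves), giving O(n^(log_7 118)).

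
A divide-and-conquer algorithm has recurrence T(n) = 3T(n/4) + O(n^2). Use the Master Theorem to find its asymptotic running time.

Master Theorem for T(n) = 3T(n/4) + O(n^2):

a = 3, b = 4, c = 2
log_b(a) = log_4(3) = 0.7925

Case 3: c = 2 > log_4(3) = 0.7925
T(n) = O(n^2) = O(n^2)

For T(n) = 3T(n/4) + O(n^2): log_4(3) = 0.7925. This is Case 3 of the Master Theorem (c > log_b(a), work dominated by root), giving O(n^2).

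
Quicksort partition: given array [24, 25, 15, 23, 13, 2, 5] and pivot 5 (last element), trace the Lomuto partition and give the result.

Lomuto partition with pivot = 5:

Initial array: [24, 25, 15, 23, 13, 2, 5]

arr[0]=24 > 5: no swap
arr[1]=25 > 5: no swap
arr[2]=15 > 5: no swap
arr[3]=23 > 5: no swap
arr[4]=13 > 5: no swap
arr[5]=2 <= 5: swap with position 0, array becomes [2, 25, 15, 23, 13, 24, 5]

Place pivot at position 1: [2, 5, 15, 23, 13, 24, 25]
Pivot position: 1

After partitioning with pivot 5, the array becomes [2, 5, 15, 23, 13, 24, 25]. The pivot is placed at index 1. All elements to the left of the pivot are <= 5, and all elements to the right are > 5.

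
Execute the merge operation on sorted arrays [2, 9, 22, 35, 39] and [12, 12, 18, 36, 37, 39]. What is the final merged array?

Merging process:

Compare 2 vs 12: take 2 from left. Merged: [2]
Compare 9 vs 12: take 9 from left. Merged: [2, 9]
Compare 22 vs 12: take 12 from right. Merged: [2, 9, 12]
Compare 22 vs 12: take 12 from right. Merged: [2, 9, 12, 12]
Compare 22 vs 18: take 18 from right. Merged: [2, 9, 12, 12, 18]
Compare 22 vs 36: take 22 from left. Merged: [2, 9, 12, 12, 18, 22]
Compare 35 vs 36: take 35 from left. Merged: [2, 9, 12, 12, 18, 22, 35]
Compare 39 vs 36: take 36 from right. Merged: [2, 9, 12, 12, 18, 22, 35, 36]
Compare 39 vs 37: take 37 from right. Merged: [2, 9, 12, 12, 18, 22, 35, 36, 37]
Compare 39 vs 39: take 39 from left. Merged: [2, 9, 12, 12, 18, 22, 35, 36, 37, 39]
Append remaining from right: [39]. Merged: [2, 9, 12, 12, 18, 22, 35, 36, 37, 39, 39]

Final merged array: [2, 9, 12, 12, 18, 22, 35, 36, 37, 39, 39]
Total comparisons: 10

The merged array is [2, 9, 12, 12, 18, 22, 35, 36, 37, 39, 39], requiring 10 comparisons. The merge step runs in O(n) time where n is the total number of elements.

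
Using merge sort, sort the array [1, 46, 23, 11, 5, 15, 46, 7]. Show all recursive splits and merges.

Merge sort trace:

Split: [1, 46, 23, 11, 5, 15, 46, 7] -> [1, 46, 23, 11] and [5, 15, 46, 7]
  Split: [1, 46, 23, 11] -> [1, 46] and [23, 11]
    Split: [1, 46] -> [1] and [46]
    Merge: [1] + [46] -> [1, 46]
    Split: [23, 11] -> [23] and [11]
    Merge: [23] + [11] -> [11, 23]
  Merge: [1, 46] + [11, 23] -> [1, 11, 23, 46]
  Split: [5, 15, 46, 7] -> [5, 15] and [46, 7]
    Split: [5, 15] -> [5] and [15]
    Merge: [5] + [15] -> [5, 15]
    Split: [46, 7] -> [46] and [7]
    Merge: [46] + [7] -> [7, 46]
  Merge: [5, 15] + [7, 46] -> [5, 7, 15, 46]
Merge: [1, 11, 23, 46] + [5, 7, 15, 46] -> [1, 5, 7, 11, 15, 23, 46, 46]

Final sorted array: [1, 5, 7, 11, 15, 23, 46, 46]

The merge sort proceeds by recursively splitting the array and merging sorted halves.
After all merges, the sorted array is [1, 5, 7, 11, 15, 23, 46, 46].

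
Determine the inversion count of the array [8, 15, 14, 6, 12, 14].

Finding inversions in [8, 15, 14, 6, 12, 14]:

(0, 3): arr[0]=8 > arr[3]=6
(1, 2): arr[1]=15 > arr[2]=14
(1, 3): arr[1]=15 > arr[3]=6
(1, 4): arr[1]=15 > arr[4]=12
(1, 5): arr[1]=15 > arr[5]=14
(2, 3): arr[2]=14 > arr[3]=6
(2, 4): arr[2]=14 > arr[4]=12

Total inversions: 7

The array has 7 inversion(s): (0,3), (1,2), (1,3), (1,4), (1,5), (2,3), (2,4). Each pair (i,j) satisfies i < j and arr[i] > arr[j].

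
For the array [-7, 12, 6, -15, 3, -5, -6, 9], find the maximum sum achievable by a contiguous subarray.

Using Kadane's algorithm on [-7, 12, 6, -15, 3, -5, -6, 9]:

Scanning through the array:
Position 1 (value 12): max_ending_here = 12, max_so_far = 12
Position 2 (value 6): max_ending_here = 18, max_so_far = 18
Position 3 (value -15): max_ending_here = 3, max_so_far = 18
Position 4 (value 3): max_ending_here = 6, max_so_far = 18
Position 5 (value -5): max_ending_here = 1, max_so_far = 18
Position 6 (value -6): max_ending_here = -5, max_so_far = 18
Position 7 (value 9): max_ending_here = 9, max_so_far = 18

Maximum subarray: [12, 6]
Maximum sum: 18

The maximum subarray is [12, 6] with sum 18. This subarray runs from index 1 to index 2.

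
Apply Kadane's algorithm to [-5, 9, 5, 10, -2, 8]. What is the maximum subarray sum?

Using Kadane's algorithm on [-5, 9, 5, 10, -2, 8]:

Scanning through the array:
Position 1 (value 9): max_ending_here = 9, max_so_far = 9
Position 2 (value 5): max_ending_here = 14, max_so_far = 14
Position 3 (value 10): max_ending_here = 24, max_so_far = 24
Position 4 (value -2): max_ending_here = 22, max_so_far = 24
Position 5 (value 8): max_ending_here = 30, max_so_far = 30

Maximum subarray: [9, 5, 10, -2, 8]
Maximum sum: 30

The maximum subarray is [9, 5, 10, -2, 8] with sum 30. This subarray runs from index 1 to index 5.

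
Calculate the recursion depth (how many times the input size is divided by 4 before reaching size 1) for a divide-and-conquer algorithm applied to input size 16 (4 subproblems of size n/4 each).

For divide and conquer with division factor 4:

Problem sizes at each level:
Level 0: 16
Level 1: 4
Level 2: 1

The root is level 0 and the size-1 base case is level 2 (the tree spans levels 0 through 2, i.e. 3 levels counting the root), so the depth is the number of divisions: log_4(16) = 2

The recursion tree depth is log_4(16) = 2. At each level, the problem size is divided by 4, so it takes 2 divisions to reduce to a base case of size 1. The algorithm makes 4 recursive calls at each level.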